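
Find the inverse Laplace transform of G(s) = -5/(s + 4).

Since L{e^(-4t)} = 1/(s + 4), the inverse is e^(-4*t), scaled by -5.

-5*exp(-4*t)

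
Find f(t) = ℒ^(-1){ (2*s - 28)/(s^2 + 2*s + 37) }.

Complete the square in the denominator: s^2 + 2*s + 37 = (s + 1)^2 + 6^2.
Split the numerator to match: 2*s - 28 = 2·(s + 1) - 5·6.
Invert each term: 2·(s + 1)/((s + 1)^2 + 36) ↔ 2e^(-t)cos(6t); -5·6/((s + 1)^2 + 36) ↔ -5e^(-t)sin(6t).

f(t) = -5*exp(-t)*sin(6*t) + 2*exp(-t)*cos(6*t)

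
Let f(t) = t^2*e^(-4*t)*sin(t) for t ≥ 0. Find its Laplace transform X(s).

X(s) = 2*(3*s^2 + 24*s + 47)/(s^2 + 8*s + 17)^3

L{sin(t)} = 1/(s^2 + 1).
Multiplying by e^(-4t) shifts s → s + 4, so L{e^(-4*t)*sin(t)} = 1/((s + 4)^2 + 1).
Then apply L{t^2·g(t)} = (-1)^2 d^2/ds^2[G(s)] with G(s) = 1/((s + 4)^2 + 1):
differentiating 2 times and applying the sign gives 2*(3*s^2 + 24*s + 47)/(s^2 + 8*s + 17)^3.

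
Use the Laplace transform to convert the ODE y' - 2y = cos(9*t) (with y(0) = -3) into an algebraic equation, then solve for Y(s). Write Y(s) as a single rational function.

Apply the Laplace transform to the equation.
The derivative rules (L{y'} = sY - y(0) = sY - (-3)) turn the left side into (s - 2)Y - (-3).
The right side is L{cos(9*t)} = s/(s^2 + 81).
So (s - 2)Y = s/(s^2 + 81) + (-3).
Isolate Y and clear denominators.

Y(s) = (-3*s^2 + s - 243)/(s^3 - 2*s^2 + 81*s - 162)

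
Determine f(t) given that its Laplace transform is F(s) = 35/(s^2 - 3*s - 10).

f(t) = 5*exp(5*t) - 5*exp(-2*t)

Factor the denominator: s^2 - 3*s - 10 = (s - 5)*(s + 2).
Partial fraction decomposition gives [-5/(s + 2)] + [5/(s - 5)].
Invert each term: -5/(s + 2) ↔ -5e^(-2t); 5/(s - 5) ↔ 5e^(5t).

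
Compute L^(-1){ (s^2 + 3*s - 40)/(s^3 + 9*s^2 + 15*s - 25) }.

5*t*exp(-5*t) - exp(t) + 2*exp(-5*t)

Factor the denominator: s^3 + 9*s^2 + 15*s - 25 = (s - 1)*(s + 5)^2.
Partial fraction decomposition gives [2/(s + 5)] + [5/(s + 5)^2] + [-1/(s - 1)].
Invert each term: 2/(s + 5) ↔ 2e^(-5t); 5/(s + 5)^2 ↔ 5t·e^(-5t); -1/(s - 1) ↔ -e^(t).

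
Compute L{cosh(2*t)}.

s/(s^2 - 4)

L{cosh(2t)} = s/(s^2 - 4).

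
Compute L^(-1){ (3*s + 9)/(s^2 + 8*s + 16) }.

Factor the denominator: s^2 + 8*s + 16 = (s + 4)^2.
Partial fraction decomposition gives [3/(s + 4)] + [-3/(s + 4)^2].
Invert each term: 3/(s + 4) ↔ 3e^(-4t); -3/(s + 4)^2 ↔ -3t·e^(-4t).

-3*t*exp(-4*t) + 3*exp(-4*t)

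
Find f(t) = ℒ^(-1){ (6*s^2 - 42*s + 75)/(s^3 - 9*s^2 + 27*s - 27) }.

f(t) = 3*t^2*exp(3*t)/2 - 6*t*exp(3*t) + 6*exp(3*t)

Factor the denominator: s^3 - 9*s^2 + 27*s - 27 = (s - 3)^3.
Partial fraction decomposition gives [6/(s - 3)] + [-6/(s - 3)^2] + [3/(s - 3)^3].
Invert each term: 6/(s - 3) ↔ 6e^(3t); -6/(s - 3)^2 ↔ -6t·e^(3t); 3/(s - 3)^3 ↔ (3/2)t^2·e^(3t).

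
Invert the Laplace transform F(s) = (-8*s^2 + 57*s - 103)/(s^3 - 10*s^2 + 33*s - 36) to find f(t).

f(t) = 4*t*exp(3*t) - 3*exp(4*t) - 5*exp(3*t)

Factor the denominator: s^3 - 10*s^2 + 33*s - 36 = (s - 4)*(s - 3)^2.
Partial fraction decomposition gives [-5/(s - 3)] + [4/(s - 3)^2] + [-3/(s - 4)].
Invert each term: -5/(s - 3) ↔ -5e^(3t); 4/(s - 3)^2 ↔ 4t·e^(3t); -3/(s - 4) ↔ -3e^(4t).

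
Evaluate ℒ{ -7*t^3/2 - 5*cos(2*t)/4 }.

-5*s/(4*(s^2 + 4)) - 21/s^4

Apply the Laplace transform termwise.
(-7/2)·[L{t^3} = 3!/s^4 = 6/s^4]; (-5/4)·[L{cos(2t)} = s/(s^2 + 4)].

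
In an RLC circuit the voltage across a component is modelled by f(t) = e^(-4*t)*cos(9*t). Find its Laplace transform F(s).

L{cos(9t)} = s/(s^2 + 81).
By the first shifting theorem, multiplying by e^(-4t) replaces s with s + 4.

F(s) = (s + 4)/((s + 4)^2 + 81)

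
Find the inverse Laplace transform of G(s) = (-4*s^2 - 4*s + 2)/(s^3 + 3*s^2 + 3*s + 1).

Factor the denominator: s^3 + 3*s^2 + 3*s + 1 = (s + 1)^3.
Partial fraction decomposition gives [-4/(s + 1)] + [4/(s + 1)^2] + [2/(s + 1)^3].
Invert each term: -4/(s + 1) ↔ -4e^(-t); 4/(s + 1)^2 ↔ 4t·e^(-t); 2/(s + 1)^3 ↔ (1)t^2·e^(-t).

t^2*exp(-t) + 4*t*exp(-t) - 4*exp(-t)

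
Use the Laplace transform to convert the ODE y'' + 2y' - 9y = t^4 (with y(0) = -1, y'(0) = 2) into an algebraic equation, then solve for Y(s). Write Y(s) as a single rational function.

Y(s) = (-s^6 + 24)/(s^7 + 2*s^6 - 9*s^5)

Apply the Laplace transform to the equation.
The derivative rules (L{y''} = s^2 Y - s·y(0) - y'(0) and L{y'} = sY - y(0), with y(0) = -1, y'(0) = 2) turn the left side into (s^2 + 2*s - 9)Y - (-s).
The right side is L{t^4} = 24/s^5.
So (s^2 + 2*s - 9)Y = 24/s^5 + (-s).
Divide through and combine into a single rational function.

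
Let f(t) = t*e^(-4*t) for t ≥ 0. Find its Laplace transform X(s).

L{e^(-4t)} = 1/(s + 4).
Then apply L{t·g(t)} = -d/ds[G(s)] with G(s) = 1/(s + 4):
differentiating 1 time and applying the sign gives (s + 4)^(-2).

X(s) = (s + 4)^(-2)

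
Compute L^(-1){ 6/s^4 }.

t^3

Since L{t^3} = 3!/s^4 = 6/s^4, the inverse is t^3.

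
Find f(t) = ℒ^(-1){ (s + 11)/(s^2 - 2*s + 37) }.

f(t) = 2*exp(t)*sin(6*t) + exp(t)*cos(6*t)

Complete the square in the denominator: s^2 - 2*s + 37 = (s - 1)^2 + 6^2.
Split the numerator to match: s + 11 = 1·(s - 1) + 2·6.
Invert each term: 1·(s - 1)/((s - 1)^2 + 36) ↔ e^(t)cos(6t); 2·6/((s - 1)^2 + 36) ↔ 2e^(t)sin(6t).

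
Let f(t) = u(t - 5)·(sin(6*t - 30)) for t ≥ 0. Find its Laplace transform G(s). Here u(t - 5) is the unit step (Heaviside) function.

By the second shifting theorem, L{u(t - c)·g(t - c)} = e^(-cs)·H(s) with c = 5 and H(s) = L{g(t)}.
L{sin(6t)} = 6/(s^2 + 36).

G(s) = 6*exp(-5*s)/(s^2 + 36)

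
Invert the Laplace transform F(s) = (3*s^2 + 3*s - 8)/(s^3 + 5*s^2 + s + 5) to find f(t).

Factor the denominator: s^3 + 5*s^2 + s + 5 = (s + 5)*(s^2 + 1).
Partial fraction decomposition gives [2/(s + 5)] + [s/(s^2 + 1)] + [-2/(s^2 + 1)].
Invert each term: 2/(s + 5) ↔ 2e^(-5t); 1·s/(s^2 + 1) ↔ cos(t); -2·1/(s^2 + 1) ↔ -2sin(t).

f(t) = -2*sin(t) + cos(t) + 2*exp(-5*t)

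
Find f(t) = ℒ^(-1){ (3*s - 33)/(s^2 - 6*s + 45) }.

f(t) = -4*exp(3*t)*sin(6*t) + 3*exp(3*t)*cos(6*t)

Complete the square in the denominator: s^2 - 6*s + 45 = (s - 3)^2 + 6^2.
Split the numerator to match: 3*s - 33 = 3·(s - 3) - 4·6.
Invert each term: 3·(s - 3)/((s - 3)^2 + 36) ↔ 3e^(3t)cos(6t); -4·6/((s - 3)^2 + 36) ↔ -4e^(3t)sin(6t).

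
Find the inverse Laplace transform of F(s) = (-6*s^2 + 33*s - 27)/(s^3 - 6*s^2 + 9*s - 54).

-exp(6*t) + sin(3*t) - 5*cos(3*t)

Factor the denominator: s^3 - 6*s^2 + 9*s - 54 = (s - 6)*(s^2 + 9).
Partial fraction decomposition gives [-1/(s - 6)] + [-5*s/(s^2 + 9)] + [3/(s^2 + 9)].
Invert each term: -1/(s - 6) ↔ -e^(6t); -5·s/(s^2 + 9) ↔ -5cos(3t); 1·3/(s^2 + 9) ↔ sin(3t).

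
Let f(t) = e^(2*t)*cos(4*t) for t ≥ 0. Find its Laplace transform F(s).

L{cos(4t)} = s/(s^2 + 16).
By the first shifting theorem, multiplying by e^(2t) replaces s with s - 2.

F(s) = (s - 2)/((s - 2)^2 + 16)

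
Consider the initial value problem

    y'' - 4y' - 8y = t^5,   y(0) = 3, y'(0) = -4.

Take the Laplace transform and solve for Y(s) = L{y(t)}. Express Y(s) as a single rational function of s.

Apply the Laplace transform to the equation.
Using L{y''} = s^2 Y - s·y(0) - y'(0) and L{y'} = sY - y(0), with y(0) = 3, y'(0) = -4, the left side becomes (s^2 - 4*s - 8)Y - (3*s - 16).
The right side is L{t^5} = 120/s^6.
So (s^2 - 4*s - 8)Y = 120/s^6 + (3*s - 16).
Divide through and combine into a single rational function.

Y(s) = (3*s^7 - 16*s^6 + 120)/(s^8 - 4*s^7 - 8*s^6)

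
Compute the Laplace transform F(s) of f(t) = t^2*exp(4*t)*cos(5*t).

F(s) = 2*(s - 4)*(s^2 - 8*s - 59)/(s^2 - 8*s + 41)^3

L{cos(5t)} = s/(s^2 + 25).
Multiplying by e^(4t) shifts s → s - 4, so L{exp(4*t)*cos(5*t)} = (s - 4)/((s - 4)^2 + 25).
Then apply L{t^2·g(t)} = (-1)^2 d^2/ds^2[G(s)] with G(s) = (s - 4)/((s - 4)^2 + 25):
differentiating 2 times and applying the sign gives 2*(s - 4)*(s^2 - 8*s - 59)/(s^2 - 8*s + 41)^3.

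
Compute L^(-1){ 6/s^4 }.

Since L{t^3} = 3!/s^4 = 6/s^4, the inverse is t^3.

t^3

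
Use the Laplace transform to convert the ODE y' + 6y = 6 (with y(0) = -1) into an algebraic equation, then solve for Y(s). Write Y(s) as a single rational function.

Y(s) = (-s + 6)/(s^2 + 6*s)

Apply the Laplace transform to the equation.
With L{y'} = sY - y(0) = sY - (-1): the LHS transforms to (s + 6)Y - (-1).
The right side is L{6} = 6/s.
So (s + 6)Y = 6/s + (-1).
Divide through and combine into a single rational function.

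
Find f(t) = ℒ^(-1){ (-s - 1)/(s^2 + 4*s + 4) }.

Factor the denominator: s^2 + 4*s + 4 = (s + 2)^2.
Partial fraction decomposition gives [-1/(s + 2)] + [(s + 2)^(-2)].
Invert each term: -1/(s + 2) ↔ -e^(-2t); 1/(s + 2)^2 ↔ t·e^(-2t).

f(t) = t*exp(-2*t) - exp(-2*t)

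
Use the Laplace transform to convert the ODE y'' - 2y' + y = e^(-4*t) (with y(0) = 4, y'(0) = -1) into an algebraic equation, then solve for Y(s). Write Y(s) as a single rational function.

Transform both sides with L{·}.
Using L{y''} = s^2 Y - s·y(0) - y'(0) and L{y'} = sY - y(0), with y(0) = 4, y'(0) = -1, the left side becomes (s^2 - 2*s + 1)Y - (4*s - 9).
The right side is L{e^(-4*t)} = 1/(s + 4).
So (s^2 - 2*s + 1)Y = 1/(s + 4) + (4*s - 9).
Solve for Y(s) and write it as one ratio of polynomials.

Y(s) = (4*s^2 + 7*s - 35)/(s^3 + 2*s^2 - 7*s + 4)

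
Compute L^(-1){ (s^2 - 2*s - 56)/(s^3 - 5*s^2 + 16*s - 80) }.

-exp(5*t) + 2*sin(4*t) + 2*cos(4*t)

Factor the denominator: s^3 - 5*s^2 + 16*s - 80 = (s - 5)*(s^2 + 16).
Partial fraction decomposition gives [-1/(s - 5)] + [2*s/(s^2 + 16)] + [8/(s^2 + 16)].
Invert each term: -1/(s - 5) ↔ -e^(5t); 2·s/(s^2 + 16) ↔ 2cos(4t); 2·4/(s^2 + 16) ↔ 2sin(4t).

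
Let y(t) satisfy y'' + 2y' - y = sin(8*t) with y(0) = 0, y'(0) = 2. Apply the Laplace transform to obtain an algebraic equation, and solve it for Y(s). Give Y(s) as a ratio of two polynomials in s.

Y(s) = (2*s^2 + 136)/(s^4 + 2*s^3 + 63*s^2 + 128*s - 64)

Transform both sides with L{·}.
The derivative rules (L{y''} = s^2 Y - s·y(0) - y'(0) and L{y'} = sY - y(0), with y(0) = 0, y'(0) = 2) turn the left side into (s^2 + 2*s - 1)Y - (2).
The right side is L{sin(8*t)} = 8/(s^2 + 64).
So (s^2 + 2*s - 1)Y = 8/(s^2 + 64) + (2).
Solve for Y(s) and write it as one ratio of polynomials.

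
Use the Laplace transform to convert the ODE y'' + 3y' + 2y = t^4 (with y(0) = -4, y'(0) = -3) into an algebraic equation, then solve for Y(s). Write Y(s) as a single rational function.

Take the Laplace transform of both sides.
The derivative rules (L{y''} = s^2 Y - s·y(0) - y'(0) and L{y'} = sY - y(0), with y(0) = -4, y'(0) = -3) turn the left side into (s^2 + 3*s + 2)Y - (-4*s - 15).
The right side is L{t^4} = 24/s^5.
So (s^2 + 3*s + 2)Y = 24/s^5 + (-4*s - 15).
Isolate Y and clear denominators.

Y(s) = (-4*s^6 - 15*s^5 + 24)/(s^7 + 3*s^6 + 2*s^5)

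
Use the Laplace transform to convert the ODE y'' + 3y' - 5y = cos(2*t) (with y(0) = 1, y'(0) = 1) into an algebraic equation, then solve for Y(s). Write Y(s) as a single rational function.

Apply the Laplace transform to the equation.
The derivative rules (L{y''} = s^2 Y - s·y(0) - y'(0) and L{y'} = sY - y(0), with y(0) = 1, y'(0) = 1) turn the left side into (s^2 + 3*s - 5)Y - (s + 4).
The right side is L{cos(2*t)} = s/(s^2 + 4).
So (s^2 + 3*s - 5)Y = s/(s^2 + 4) + (s + 4).
Isolate Y and clear denominators.

Y(s) = (s^3 + 4*s^2 + 5*s + 16)/(s^4 + 3*s^3 - s^2 + 12*s - 20)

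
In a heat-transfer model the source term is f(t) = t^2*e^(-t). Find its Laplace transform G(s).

G(s) = 2/(s + 1)^3

L{e^(-t)} = 1/(s + 1).
Then apply L{t^2·g(t)} = (-1)^2 d^2/ds^2[H(s)] with H(s) = 1/(s + 1):
differentiating 2 times and applying the sign gives 2/(s + 1)^3.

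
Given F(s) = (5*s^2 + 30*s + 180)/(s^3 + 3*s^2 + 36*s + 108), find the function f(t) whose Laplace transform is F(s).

f(t) = 4*sin(6*t) + 2*cos(6*t) + 3*exp(-3*t)

Factor the denominator: s^3 + 3*s^2 + 36*s + 108 = (s + 3)*(s^2 + 36).
Partial fraction decomposition gives [3/(s + 3)] + [2*s/(s^2 + 36)] + [24/(s^2 + 36)].
Invert each term: 3/(s + 3) ↔ 3e^(-3t); 2·s/(s^2 + 36) ↔ 2cos(6t); 4·6/(s^2 + 36) ↔ 4sin(6t).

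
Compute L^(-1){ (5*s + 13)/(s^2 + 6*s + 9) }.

-2*t*exp(-3*t) + 5*exp(-3*t)

Factor the denominator: s^2 + 6*s + 9 = (s + 3)^2.
Partial fraction decomposition gives [5/(s + 3)] + [-2/(s + 3)^2].
Invert each term: 5/(s + 3) ↔ 5e^(-3t); -2/(s + 3)^2 ↔ -2t·e^(-3t).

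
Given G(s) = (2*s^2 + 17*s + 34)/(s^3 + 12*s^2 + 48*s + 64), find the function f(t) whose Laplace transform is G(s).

Factor the denominator: s^3 + 12*s^2 + 48*s + 64 = (s + 4)^3.
Partial fraction decomposition gives [2/(s + 4)] + [(s + 4)^(-2)] + [-2/(s + 4)^3].
Invert each term: 2/(s + 4) ↔ 2e^(-4t); 1/(s + 4)^2 ↔ t·e^(-4t); -2/(s + 4)^3 ↔ (-1)t^2·e^(-4t).

f(t) = -t^2*exp(-4*t) + t*exp(-4*t) + 2*exp(-4*t)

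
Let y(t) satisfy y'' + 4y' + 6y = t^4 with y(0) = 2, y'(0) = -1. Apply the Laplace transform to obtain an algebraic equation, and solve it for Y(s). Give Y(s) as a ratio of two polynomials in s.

Y(s) = (2*s^6 + 7*s^5 + 24)/(s^7 + 4*s^6 + 6*s^5)

Take the Laplace transform of both sides.
Using L{y''} = s^2 Y - s·y(0) - y'(0) and L{y'} = sY - y(0), with y(0) = 2, y'(0) = -1, the left side becomes (s^2 + 4*s + 6)Y - (2*s + 7).
The right side is L{t^4} = 24/s^5.
So (s^2 + 4*s + 6)Y = 24/s^5 + (2*s + 7).
Solve for Y(s) and write it as one ratio of polynomials.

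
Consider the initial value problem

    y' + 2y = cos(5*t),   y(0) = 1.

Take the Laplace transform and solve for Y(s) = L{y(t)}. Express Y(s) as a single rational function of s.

Transform both sides with L{·}.
With L{y'} = sY - y(0) = sY - 1: the LHS transforms to (s + 2)Y - (1).
The right side is L{cos(5*t)} = s/(s^2 + 25).
So (s + 2)Y = s/(s^2 + 25) + (1).
Divide through and combine into a single rational function.

Y(s) = (s^2 + s + 25)/(s^3 + 2*s^2 + 25*s + 50)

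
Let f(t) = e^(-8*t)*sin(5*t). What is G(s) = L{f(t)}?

L{sin(5t)} = 5/(s^2 + 25).
By the first shifting theorem, multiplying by e^(-8t) replaces s with s + 8.

G(s) = 5/((s + 8)^2 + 25)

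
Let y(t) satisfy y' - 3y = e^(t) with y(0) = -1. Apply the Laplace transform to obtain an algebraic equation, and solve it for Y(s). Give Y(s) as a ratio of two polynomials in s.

Apply the Laplace transform to the equation.
With L{y'} = sY - y(0) = sY - (-1): the LHS transforms to (s - 3)Y - (-1).
The right side is L{e^(t)} = 1/(s - 1).
So (s - 3)Y = 1/(s - 1) + (-1).
Solve for Y(s) and write it as one ratio of polynomials.

Y(s) = (-s + 2)/(s^2 - 4*s + 3)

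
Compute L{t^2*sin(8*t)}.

16*(3*s^2 - 64)/(s^2 + 64)^3

L{sin(8t)} = 8/(s^2 + 64).
Then apply L{t^2·g(t)} = (-1)^2 d^2/ds^2[H(s)] with H(s) = 8/(s^2 + 64):
differentiating 2 times and applying the sign gives 16*(3*s^2 - 64)/(s^2 + 64)^3.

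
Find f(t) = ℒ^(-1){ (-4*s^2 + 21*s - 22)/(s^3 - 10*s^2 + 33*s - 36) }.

f(t) = -5*t*exp(3*t) - 2*exp(4*t) - 2*exp(3*t)

Factor the denominator: s^3 - 10*s^2 + 33*s - 36 = (s - 4)*(s - 3)^2.
Partial fraction decomposition gives [-2/(s - 3)] + [-5/(s - 3)^2] + [-2/(s - 4)].
Invert each term: -2/(s - 3) ↔ -2e^(3t); -5/(s - 3)^2 ↔ -5t·e^(3t); -2/(s - 4) ↔ -2e^(4t).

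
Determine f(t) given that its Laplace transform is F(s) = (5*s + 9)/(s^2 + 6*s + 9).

Factor the denominator: s^2 + 6*s + 9 = (s + 3)^2.
Partial fraction decomposition gives [5/(s + 3)] + [-6/(s + 3)^2].
Invert each term: 5/(s + 3) ↔ 5e^(-3t); -6/(s + 3)^2 ↔ -6t·e^(-3t).

f(t) = -6*t*exp(-3*t) + 5*exp(-3*t)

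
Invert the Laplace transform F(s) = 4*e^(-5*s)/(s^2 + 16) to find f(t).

f(t) = Heaviside(t - 5)*(sin(4*t - 20))

The factor e^(-5s) signals a time shift by c = 5 (second shifting theorem).
L{sin(4t)} = 4/(s^2 + 16), so L^-1{4/(s^2 + 16)} = sin(4*t).
Hence the inverse is u(t - 5) times that function evaluated at t - 5.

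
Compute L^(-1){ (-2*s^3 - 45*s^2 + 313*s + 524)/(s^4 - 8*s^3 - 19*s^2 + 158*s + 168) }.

Factor the denominator: s^4 - 8*s^3 - 19*s^2 + 158*s + 168 = (s - 7)*(s - 6)*(s + 1)*(s + 4).
Partial fraction decomposition gives [-5/(s - 6)] + [1/(s + 1)] + [4/(s + 4)] + [-2/(s - 7)].
Invert each term: -5/(s - 6) ↔ -5e^(6t); 1/(s + 1) ↔ e^(-t); 4/(s + 4) ↔ 4e^(-4t); -2/(s - 7) ↔ -2e^(7t).

-2*exp(7*t) - 5*exp(6*t) + exp(-t) + 4*exp(-4*t)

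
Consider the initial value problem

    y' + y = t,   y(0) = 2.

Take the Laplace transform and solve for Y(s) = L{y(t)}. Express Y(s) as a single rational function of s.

Apply the Laplace transform to the equation.
The derivative rules (L{y'} = sY - y(0) = sY - 2) turn the left side into (s + 1)Y - (2).
The right side is L{t} = s^(-2).
So (s + 1)Y = s^(-2) + (2).
Solve for Y(s) and write it as one ratio of polynomials.

Y(s) = (2*s^2 + 1)/(s^3 + s^2)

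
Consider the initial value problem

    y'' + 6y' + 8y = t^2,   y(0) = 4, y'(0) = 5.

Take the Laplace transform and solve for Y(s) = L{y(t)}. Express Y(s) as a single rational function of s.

Take the Laplace transform of both sides.
The derivative rules (L{y''} = s^2 Y - s·y(0) - y'(0) and L{y'} = sY - y(0), with y(0) = 4, y'(0) = 5) turn the left side into (s^2 + 6*s + 8)Y - (4*s + 29).
The right side is L{t^2} = 2/s^3.
So (s^2 + 6*s + 8)Y = 2/s^3 + (4*s + 29).
Solve for Y(s) and write it as one ratio of polynomials.

Y(s) = (4*s^4 + 29*s^3 + 2)/(s^5 + 6*s^4 + 8*s^3)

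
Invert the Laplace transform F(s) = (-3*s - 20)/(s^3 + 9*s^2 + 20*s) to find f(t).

Factor the denominator: s^3 + 9*s^2 + 20*s = s*(s + 4)*(s + 5).
Partial fraction decomposition gives [-1/(s + 5)] + [2/(s + 4)] + [-1/s].
Invert each term: -1/(s + 5) ↔ -e^(-5t); 2/(s + 4) ↔ 2e^(-4t); -1/(s - 0) ↔ -e^(0t).

f(t) = -1 + 2*exp(-4*t) - exp(-5*t)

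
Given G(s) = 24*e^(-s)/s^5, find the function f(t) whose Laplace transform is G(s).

The factor e^(-s) signals a time shift by c = 1 (second shifting theorem).
L{t^4} = 4!/s^5 = 24/s^5, so L^-1{24/s^5} = t^4.
Hence the inverse is u(t - 1) times that function evaluated at t - 1.

f(t) = Heaviside(t - 1)*((t - 1)^4)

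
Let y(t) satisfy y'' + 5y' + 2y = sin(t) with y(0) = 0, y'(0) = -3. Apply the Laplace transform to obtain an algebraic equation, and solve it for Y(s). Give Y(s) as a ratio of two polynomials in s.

Laplace-transform each side.
The derivative rules (L{y''} = s^2 Y - s·y(0) - y'(0) and L{y'} = sY - y(0), with y(0) = 0, y'(0) = -3) turn the left side into (s^2 + 5*s + 2)Y - (-3).
The right side is L{sin(t)} = 1/(s^2 + 1).
So (s^2 + 5*s + 2)Y = 1/(s^2 + 1) + (-3).
Divide through and combine into a single rational function.

Y(s) = (-3*s^2 - 2)/(s^4 + 5*s^3 + 3*s^2 + 5*s + 2)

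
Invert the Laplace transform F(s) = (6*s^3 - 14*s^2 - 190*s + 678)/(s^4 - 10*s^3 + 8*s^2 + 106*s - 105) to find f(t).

f(t) = 6*exp(7*t) - 2*exp(5*t) + 5*exp(t) - 3*exp(-3*t)

Factor the denominator: s^4 - 10*s^3 + 8*s^2 + 106*s - 105 = (s - 7)*(s - 5)*(s - 1)*(s + 3).
Partial fraction decomposition gives [5/(s - 1)] + [6/(s - 7)] + [-2/(s - 5)] + [-3/(s + 3)].
Invert each term: 5/(s - 1) ↔ 5e^(t); 6/(s - 7) ↔ 6e^(7t); -2/(s - 5) ↔ -2e^(5t); -3/(s + 3) ↔ -3e^(-3t).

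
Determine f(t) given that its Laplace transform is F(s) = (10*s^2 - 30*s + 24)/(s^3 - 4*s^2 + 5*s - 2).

Factor the denominator: s^3 - 4*s^2 + 5*s - 2 = (s - 2)*(s - 1)^2.
Partial fraction decomposition gives [6/(s - 1)] + [-4/(s - 1)^2] + [4/(s - 2)].
Invert each term: 6/(s - 1) ↔ 6e^(t); -4/(s - 1)^2 ↔ -4t·e^(t); 4/(s - 2) ↔ 4e^(2t).

f(t) = -4*t*exp(t) + 4*exp(2*t) + 6*exp(t)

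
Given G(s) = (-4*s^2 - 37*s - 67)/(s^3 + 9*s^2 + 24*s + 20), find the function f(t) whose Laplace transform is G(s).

Factor the denominator: s^3 + 9*s^2 + 24*s + 20 = (s + 2)^2*(s + 5).
Partial fraction decomposition gives [-6/(s + 2)] + [-3/(s + 2)^2] + [2/(s + 5)].
Invert each term: -6/(s + 2) ↔ -6e^(-2t); -3/(s + 2)^2 ↔ -3t·e^(-2t); 2/(s + 5) ↔ 2e^(-5t).

f(t) = -3*t*exp(-2*t) - 6*exp(-2*t) + 2*exp(-5*t)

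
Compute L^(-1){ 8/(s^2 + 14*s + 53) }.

Rewrite the denominator: s^2 + 14*s + 53 = (s + 7)^2 + 4.
The form in (s + 7) signals a first-shifting-theorem factor e^(-7t).
Since L{sin(2t)} = 2/(s^2 + 4), the inverse is e^(-7*t)*sin(2*t), scaled by 4.

4*exp(-7*t)*sin(2*t)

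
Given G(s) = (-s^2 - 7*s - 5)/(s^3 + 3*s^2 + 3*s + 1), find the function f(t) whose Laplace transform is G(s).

Factor the denominator: s^3 + 3*s^2 + 3*s + 1 = (s + 1)^3.
Partial fraction decomposition gives [-1/(s + 1)] + [-5/(s + 1)^2] + [(s + 1)^(-3)].
Invert each term: -1/(s + 1) ↔ -e^(-t); -5/(s + 1)^2 ↔ -5t·e^(-t); 1/(s + 1)^3 ↔ (1/2)t^2·e^(-t).

f(t) = t^2*exp(-t)/2 - 5*t*exp(-t) - exp(-t)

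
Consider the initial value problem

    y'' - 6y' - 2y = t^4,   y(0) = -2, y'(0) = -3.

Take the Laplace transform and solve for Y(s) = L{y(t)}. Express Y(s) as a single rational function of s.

Take the Laplace transform of both sides.
Using L{y''} = s^2 Y - s·y(0) - y'(0) and L{y'} = sY - y(0), with y(0) = -2, y'(0) = -3, the left side becomes (s^2 - 6*s - 2)Y - (-2*s + 9).
The right side is L{t^4} = 24/s^5.
So (s^2 - 6*s - 2)Y = 24/s^5 + (-2*s + 9).
Isolate Y and clear denominators.

Y(s) = (-2*s^6 + 9*s^5 + 24)/(s^7 - 6*s^6 - 2*s^5)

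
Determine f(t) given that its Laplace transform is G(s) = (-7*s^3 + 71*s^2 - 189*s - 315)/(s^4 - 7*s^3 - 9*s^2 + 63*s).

f(t) = -2*exp(7*t) + 6*exp(3*t) - 5 - 6*exp(-3*t)

Factor the denominator: s^4 - 7*s^3 - 9*s^2 + 63*s = s*(s - 7)*(s - 3)*(s + 3).
Partial fraction decomposition gives [-5/s] + [6/(s - 3)] + [-6/(s + 3)] + [-2/(s - 7)].
Invert each term: -5/(s - 0) ↔ -5e^(0t); 6/(s - 3) ↔ 6e^(3t); -6/(s + 3) ↔ -6e^(-3t); -2/(s - 7) ↔ -2e^(7t).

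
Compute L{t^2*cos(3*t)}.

L{cos(3t)} = s/(s^2 + 9).
Then apply L{t^2·g(t)} = (-1)^2 d^2/ds^2[H(s)] with H(s) = s/(s^2 + 9):
differentiating 2 times and applying the sign gives 2*s*(s^2 - 27)/(s^2 + 9)^3.

2*s*(s^2 - 27)/(s^2 + 9)^3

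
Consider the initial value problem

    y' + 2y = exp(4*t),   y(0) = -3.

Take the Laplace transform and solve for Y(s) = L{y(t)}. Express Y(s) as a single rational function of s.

Y(s) = (-3*s + 13)/(s^2 - 2*s - 8)

Transform both sides with L{·}.
The derivative rules (L{y'} = sY - y(0) = sY - (-3)) turn the left side into (s + 2)Y - (-3).
The right side is L{exp(4*t)} = 1/(s - 4).
So (s + 2)Y = 1/(s - 4) + (-3).
Solve for Y(s) and write it as one ratio of polynomials.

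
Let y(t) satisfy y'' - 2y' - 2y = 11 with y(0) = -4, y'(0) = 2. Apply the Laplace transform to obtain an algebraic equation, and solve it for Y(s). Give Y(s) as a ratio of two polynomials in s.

Laplace-transform each side.
Using L{y''} = s^2 Y - s·y(0) - y'(0) and L{y'} = sY - y(0), with y(0) = -4, y'(0) = 2, the left side becomes (s^2 - 2*s - 2)Y - (-4*s + 10).
The right side is L{11} = 11/s.
So (s^2 - 2*s - 2)Y = 11/s + (-4*s + 10).
Solve for Y(s) and write it as one ratio of polynomials.

Y(s) = (-4*s^2 + 10*s + 11)/(s^3 - 2*s^2 - 2*s)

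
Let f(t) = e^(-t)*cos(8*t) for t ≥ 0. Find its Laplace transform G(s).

G(s) = (s + 1)/((s + 1)^2 + 64)

L{cos(8t)} = s/(s^2 + 64).
By the first shifting theorem, multiplying by e^(-t) replaces s with s + 1.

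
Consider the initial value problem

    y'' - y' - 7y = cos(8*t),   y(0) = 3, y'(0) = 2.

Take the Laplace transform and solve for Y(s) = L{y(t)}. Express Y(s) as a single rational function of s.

Y(s) = (3*s^3 - s^2 + 193*s - 64)/(s^4 - s^3 + 57*s^2 - 64*s - 448)

Transform both sides with L{·}.
Using L{y''} = s^2 Y - s·y(0) - y'(0) and L{y'} = sY - y(0), with y(0) = 3, y'(0) = 2, the left side becomes (s^2 - s - 7)Y - (3*s - 1).
The right side is L{cos(8*t)} = s/(s^2 + 64).
So (s^2 - s - 7)Y = s/(s^2 + 64) + (3*s - 1).
Isolate Y and clear denominators.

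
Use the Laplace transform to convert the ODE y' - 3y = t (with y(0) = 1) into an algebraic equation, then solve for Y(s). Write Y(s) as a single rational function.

Y(s) = (s^2 + 1)/(s^3 - 3*s^2)

Apply the Laplace transform to the equation.
Using L{y'} = sY - y(0) = sY - 1, the left side becomes (s - 3)Y - (1).
The right side is L{t} = s^(-2).
So (s - 3)Y = s^(-2) + (1).
Isolate Y and clear denominators.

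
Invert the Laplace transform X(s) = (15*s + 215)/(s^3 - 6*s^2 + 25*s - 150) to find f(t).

Factor the denominator: s^3 - 6*s^2 + 25*s - 150 = (s - 6)*(s^2 + 25).
Partial fraction decomposition gives [5/(s - 6)] + [-5*s/(s^2 + 25)] + [-15/(s^2 + 25)].
Invert each term: 5/(s - 6) ↔ 5e^(6t); -5·s/(s^2 + 25) ↔ -5cos(5t); -3·5/(s^2 + 25) ↔ -3sin(5t).

f(t) = 5*exp(6*t) - 3*sin(5*t) - 5*cos(5*t)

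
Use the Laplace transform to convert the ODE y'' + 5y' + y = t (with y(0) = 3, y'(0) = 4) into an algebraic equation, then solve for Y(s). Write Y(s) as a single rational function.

Apply the Laplace transform to the equation.
Using L{y''} = s^2 Y - s·y(0) - y'(0) and L{y'} = sY - y(0), with y(0) = 3, y'(0) = 4, the left side becomes (s^2 + 5*s + 1)Y - (3*s + 19).
The right side is L{t} = s^(-2).
So (s^2 + 5*s + 1)Y = s^(-2) + (3*s + 19).
Solve for Y(s) and write it as one ratio of polynomials.

Y(s) = (3*s^3 + 19*s^2 + 1)/(s^4 + 5*s^3 + s^2)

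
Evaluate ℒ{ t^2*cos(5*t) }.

L{cos(5t)} = s/(s^2 + 25).
Then apply L{t^2·g(t)} = (-1)^2 d^2/ds^2[G(s)] with G(s) = s/(s^2 + 25):
differentiating 2 times and applying the sign gives 2*s*(s^2 - 75)/(s^2 + 25)^3.

2*s*(s^2 - 75)/(s^2 + 25)^3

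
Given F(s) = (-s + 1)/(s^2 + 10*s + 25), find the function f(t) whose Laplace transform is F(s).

Factor the denominator: s^2 + 10*s + 25 = (s + 5)^2.
Partial fraction decomposition gives [-1/(s + 5)] + [6/(s + 5)^2].
Invert each term: -1/(s + 5) ↔ -e^(-5t); 6/(s + 5)^2 ↔ 6t·e^(-5t).

f(t) = 6*t*exp(-5*t) - exp(-5*t)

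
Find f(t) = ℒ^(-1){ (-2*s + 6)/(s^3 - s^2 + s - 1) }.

f(t) = 2*exp(t) - 4*sin(t) - 2*cos(t)

Factor the denominator: s^3 - s^2 + s - 1 = (s - 1)*(s^2 + 1).
Partial fraction decomposition gives [2/(s - 1)] + [-2*s/(s^2 + 1)] + [-4/(s^2 + 1)].
Invert each term: 2/(s - 1) ↔ 2e^(t); -2·s/(s^2 + 1) ↔ -2cos(t); -4·1/(s^2 + 1) ↔ -4sin(t).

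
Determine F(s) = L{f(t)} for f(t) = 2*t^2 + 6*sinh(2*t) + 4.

Apply the Laplace transform termwise.
L{4} = 4/s; (6)·[L{sinh(2t)} = 2/(s^2 - 4)]; (2)·[L{t^2} = 2!/s^3 = 2/s^3].

F(s) = 12/(s^2 - 4) + 4/s + 4/s^3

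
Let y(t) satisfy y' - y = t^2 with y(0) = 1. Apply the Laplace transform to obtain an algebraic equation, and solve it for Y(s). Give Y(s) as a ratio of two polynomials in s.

Y(s) = (s^3 + 2)/(s^4 - s^3)

Transform both sides with L{·}.
The derivative rules (L{y'} = sY - y(0) = sY - 1) turn the left side into (s - 1)Y - (1).
The right side is L{t^2} = 2/s^3.
So (s - 1)Y = 2/s^3 + (1).
Isolate Y and clear denominators.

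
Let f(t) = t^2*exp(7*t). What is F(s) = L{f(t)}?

F(s) = 2/(s - 7)^3

L{e^(7t)} = 1/(s - 7).
Then apply L{t^2·g(t)} = (-1)^2 d^2/ds^2[G(s)] with G(s) = 1/(s - 7):
differentiating 2 times and applying the sign gives 2/(s - 7)^3.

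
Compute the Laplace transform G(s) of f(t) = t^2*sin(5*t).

G(s) = 10*(3*s^2 - 25)/(s^2 + 25)^3

L{sin(5t)} = 5/(s^2 + 25).
Then apply L{t^2·g(t)} = (-1)^2 d^2/ds^2[H(s)] with H(s) = 5/(s^2 + 25):
differentiating 2 times and applying the sign gives 10*(3*s^2 - 25)/(s^2 + 25)^3.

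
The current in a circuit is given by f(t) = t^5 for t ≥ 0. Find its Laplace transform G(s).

G(s) = 120/s^6

L{t^5} = 5!/s^6 = 120/s^6.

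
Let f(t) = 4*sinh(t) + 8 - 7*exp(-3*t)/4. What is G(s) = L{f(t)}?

By linearity of the Laplace transform, transform each term separately.
(4)·[L{sinh(t)} = 1/(s^2 - 1)]; L{8} = 8/s; (-7/4)·[L{e^(-3t)} = 1/(s + 3)].

G(s) = 4/(s^2 - 1) - 7/(4*(s + 3)) + 8/s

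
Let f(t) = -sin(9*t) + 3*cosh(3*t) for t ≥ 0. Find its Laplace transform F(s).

The transform is linear, so treat each term independently.
(3)·[L{cosh(3t)} = s/(s^2 - 9)]; (-1)·[L{sin(9t)} = 9/(s^2 + 81)].

F(s) = 3*s/(s^2 - 9) - 9/(s^2 + 81)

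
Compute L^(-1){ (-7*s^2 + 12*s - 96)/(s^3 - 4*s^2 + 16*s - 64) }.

-5*exp(4*t) + sin(4*t) - 2*cos(4*t)

Factor the denominator: s^3 - 4*s^2 + 16*s - 64 = (s - 4)*(s^2 + 16).
Partial fraction decomposition gives [-5/(s - 4)] + [-2*s/(s^2 + 16)] + [4/(s^2 + 16)].
Invert each term: -5/(s - 4) ↔ -5e^(4t); -2·s/(s^2 + 16) ↔ -2cos(4t); 1·4/(s^2 + 16) ↔ sin(4t).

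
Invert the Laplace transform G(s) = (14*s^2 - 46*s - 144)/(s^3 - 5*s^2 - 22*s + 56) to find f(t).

Factor the denominator: s^3 - 5*s^2 - 22*s + 56 = (s - 7)*(s - 2)*(s + 4).
Partial fraction decomposition gives [4/(s + 4)] + [6/(s - 2)] + [4/(s - 7)].
Invert each term: 4/(s + 4) ↔ 4e^(-4t); 6/(s - 2) ↔ 6e^(2t); 4/(s - 7) ↔ 4e^(7t).

f(t) = 4*exp(7*t) + 6*exp(2*t) + 4*exp(-4*t)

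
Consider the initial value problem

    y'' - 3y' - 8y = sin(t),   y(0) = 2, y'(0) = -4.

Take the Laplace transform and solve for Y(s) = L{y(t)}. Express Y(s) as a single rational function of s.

Apply the Laplace transform to the equation.
The derivative rules (L{y''} = s^2 Y - s·y(0) - y'(0) and L{y'} = sY - y(0), with y(0) = 2, y'(0) = -4) turn the left side into (s^2 - 3*s - 8)Y - (2*s - 10).
The right side is L{sin(t)} = 1/(s^2 + 1).
So (s^2 - 3*s - 8)Y = 1/(s^2 + 1) + (2*s - 10).
Isolate Y and clear denominators.

Y(s) = (2*s^3 - 10*s^2 + 2*s - 9)/(s^4 - 3*s^3 - 7*s^2 - 3*s - 8)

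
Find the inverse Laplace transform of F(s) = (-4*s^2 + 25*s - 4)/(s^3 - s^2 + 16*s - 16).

Factor the denominator: s^3 - s^2 + 16*s - 16 = (s - 1)*(s^2 + 16).
Partial fraction decomposition gives [1/(s - 1)] + [-5*s/(s^2 + 16)] + [20/(s^2 + 16)].
Invert each term: 1/(s - 1) ↔ e^(t); -5·s/(s^2 + 16) ↔ -5cos(4t); 5·4/(s^2 + 16) ↔ 5sin(4t).

exp(t) + 5*sin(4*t) - 5*cos(4*t)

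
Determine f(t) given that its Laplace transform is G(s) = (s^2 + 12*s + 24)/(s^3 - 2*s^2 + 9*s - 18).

f(t) = 4*exp(2*t) + 2*sin(3*t) - 3*cos(3*t)

Factor the denominator: s^3 - 2*s^2 + 9*s - 18 = (s - 2)*(s^2 + 9).
Partial fraction decomposition gives [4/(s - 2)] + [-3*s/(s^2 + 9)] + [6/(s^2 + 9)].
Invert each term: 4/(s - 2) ↔ 4e^(2t); -3·s/(s^2 + 9) ↔ -3cos(3t); 2·3/(s^2 + 9) ↔ 2sin(3t).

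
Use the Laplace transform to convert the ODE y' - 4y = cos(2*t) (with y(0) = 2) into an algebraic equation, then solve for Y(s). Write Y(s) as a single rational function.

Laplace-transform each side.
With L{y'} = sY - y(0) = sY - 2: the LHS transforms to (s - 4)Y - (2).
The right side is L{cos(2*t)} = s/(s^2 + 4).
So (s - 4)Y = s/(s^2 + 4) + (2).
Isolate Y and clear denominators.

Y(s) = (2*s^2 + s + 8)/(s^3 - 4*s^2 + 4*s - 16)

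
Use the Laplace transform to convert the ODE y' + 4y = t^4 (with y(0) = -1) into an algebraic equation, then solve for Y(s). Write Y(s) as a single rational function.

Transform both sides with L{·}.
Using L{y'} = sY - y(0) = sY - (-1), the left side becomes (s + 4)Y - (-1).
The right side is L{t^4} = 24/s^5.
So (s + 4)Y = 24/s^5 + (-1).
Solve for Y(s) and write it as one ratio of polynomials.

Y(s) = (-s^5 + 24)/(s^6 + 4*s^5)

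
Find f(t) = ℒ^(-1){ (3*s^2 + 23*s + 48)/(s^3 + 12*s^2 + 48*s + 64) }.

Factor the denominator: s^3 + 12*s^2 + 48*s + 64 = (s + 4)^3.
Partial fraction decomposition gives [3/(s + 4)] + [-1/(s + 4)^2] + [4/(s + 4)^3].
Invert each term: 3/(s + 4) ↔ 3e^(-4t); -1/(s + 4)^2 ↔ -t·e^(-4t); 4/(s + 4)^3 ↔ (2)t^2·e^(-4t).

f(t) = 2*t^2*exp(-4*t) - t*exp(-4*t) + 3*exp(-4*t)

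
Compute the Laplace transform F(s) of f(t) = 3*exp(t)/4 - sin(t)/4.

F(s) = -1/(4*(s^2 + 1)) + 3/(4*(s - 1))

Apply the Laplace transform termwise.
(3/4)·[L{e^(t)} = 1/(s - 1)]; (-1/4)·[L{sin(t)} = 1/(s^2 + 1)].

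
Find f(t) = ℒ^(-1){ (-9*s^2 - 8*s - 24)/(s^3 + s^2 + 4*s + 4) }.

f(t) = -2*sin(2*t) - 4*cos(2*t) - 5*exp(-t)

Factor the denominator: s^3 + s^2 + 4*s + 4 = (s + 1)*(s^2 + 4).
Partial fraction decomposition gives [-5/(s + 1)] + [-4*s/(s^2 + 4)] + [-4/(s^2 + 4)].
Invert each term: -5/(s + 1) ↔ -5e^(-t); -4·s/(s^2 + 4) ↔ -4cos(2t); -2·2/(s^2 + 4) ↔ -2sin(2t).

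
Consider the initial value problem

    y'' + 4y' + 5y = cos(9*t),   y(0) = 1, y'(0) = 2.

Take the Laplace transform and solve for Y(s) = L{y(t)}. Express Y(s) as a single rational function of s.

Y(s) = (s^3 + 6*s^2 + 82*s + 486)/(s^4 + 4*s^3 + 86*s^2 + 324*s + 405)

Apply the Laplace transform to the equation.
The derivative rules (L{y''} = s^2 Y - s·y(0) - y'(0) and L{y'} = sY - y(0), with y(0) = 1, y'(0) = 2) turn the left side into (s^2 + 4*s + 5)Y - (s + 6).
The right side is L{cos(9*t)} = s/(s^2 + 81).
So (s^2 + 4*s + 5)Y = s/(s^2 + 81) + (s + 6).
Divide through and combine into a single rational function.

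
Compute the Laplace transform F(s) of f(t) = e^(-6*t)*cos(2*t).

L{cos(2t)} = s/(s^2 + 4).
By the first shifting theorem, multiplying by e^(-6t) replaces s with s + 6.

F(s) = (s + 6)/((s + 6)^2 + 4)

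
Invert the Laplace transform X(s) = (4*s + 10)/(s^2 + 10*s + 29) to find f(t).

f(t) = -5*exp(-5*t)*sin(2*t) + 4*exp(-5*t)*cos(2*t)

Complete the square in the denominator: s^2 + 10*s + 29 = (s + 5)^2 + 2^2.
Split the numerator to match: 4*s + 10 = 4·(s + 5) - 5·2.
Invert each term: 4·(s + 5)/((s + 5)^2 + 4) ↔ 4e^(-5t)cos(2t); -5·2/((s + 5)^2 + 4) ↔ -5e^(-5t)sin(2t).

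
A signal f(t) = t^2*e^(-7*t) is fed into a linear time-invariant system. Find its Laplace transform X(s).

L{e^(-7t)} = 1/(s + 7).
Then apply L{t^2·g(t)} = (-1)^2 d^2/ds^2[G(s)] with G(s) = 1/(s + 7):
differentiating 2 times and applying the sign gives 2/(s + 7)^3.

X(s) = 2/(s + 7)^3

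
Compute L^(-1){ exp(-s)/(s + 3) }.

The factor e^(-s) signals a time shift by c = 1 (second shifting theorem).
L{e^(-3t)} = 1/(s + 3), so L^-1{1/(s + 3)} = exp(-3*t).
Hence the inverse is u(t - 1) times that function evaluated at t - 1.

Heaviside(t - 1)*(exp(-3*t + 3))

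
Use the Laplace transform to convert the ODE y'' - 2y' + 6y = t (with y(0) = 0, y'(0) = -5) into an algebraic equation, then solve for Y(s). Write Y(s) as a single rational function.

Y(s) = (-5*s^2 + 1)/(s^4 - 2*s^3 + 6*s^2)

Take the Laplace transform of both sides.
With L{y''} = s^2 Y - s·y(0) - y'(0) and L{y'} = sY - y(0), with y(0) = 0, y'(0) = -5: the LHS transforms to (s^2 - 2*s + 6)Y - (-5).
The right side is L{t} = s^(-2).
So (s^2 - 2*s + 6)Y = s^(-2) + (-5).
Isolate Y and clear denominators.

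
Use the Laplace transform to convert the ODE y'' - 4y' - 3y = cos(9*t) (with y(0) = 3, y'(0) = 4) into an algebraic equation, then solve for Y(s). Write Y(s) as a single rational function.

Y(s) = (3*s^3 - 8*s^2 + 244*s - 648)/(s^4 - 4*s^3 + 78*s^2 - 324*s - 243)

Laplace-transform each side.
The derivative rules (L{y''} = s^2 Y - s·y(0) - y'(0) and L{y'} = sY - y(0), with y(0) = 3, y'(0) = 4) turn the left side into (s^2 - 4*s - 3)Y - (3*s - 8).
The right side is L{cos(9*t)} = s/(s^2 + 81).
So (s^2 - 4*s - 3)Y = s/(s^2 + 81) + (3*s - 8).
Divide through and combine into a single rational function.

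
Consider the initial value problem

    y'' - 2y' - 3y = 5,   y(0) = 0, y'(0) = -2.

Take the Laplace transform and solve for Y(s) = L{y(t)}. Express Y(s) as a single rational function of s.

Transform both sides with L{·}.
The derivative rules (L{y''} = s^2 Y - s·y(0) - y'(0) and L{y'} = sY - y(0), with y(0) = 0, y'(0) = -2) turn the left side into (s^2 - 2*s - 3)Y - (-2).
The right side is L{5} = 5/s.
So (s^2 - 2*s - 3)Y = 5/s + (-2).
Isolate Y and clear denominators.

Y(s) = (-2*s + 5)/(s^3 - 2*s^2 - 3*s)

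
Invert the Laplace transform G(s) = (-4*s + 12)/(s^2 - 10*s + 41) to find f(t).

Complete the square in the denominator: s^2 - 10*s + 41 = (s - 5)^2 + 4^2.
Split the numerator to match: -4*s + 12 = -4·(s - 5) - 2·4.
Invert each term: -4·(s - 5)/((s - 5)^2 + 16) ↔ -4e^(5t)cos(4t); -2·4/((s - 5)^2 + 16) ↔ -2e^(5t)sin(4t).

f(t) = -2*exp(5*t)*sin(4*t) - 4*exp(5*t)*cos(4*t)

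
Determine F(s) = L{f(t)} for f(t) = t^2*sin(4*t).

L{sin(4t)} = 4/(s^2 + 16).
Then apply L{t^2·g(t)} = (-1)^2 d^2/ds^2[G(s)] with G(s) = 4/(s^2 + 16):
differentiating 2 times and applying the sign gives 8*(3*s^2 - 16)/(s^2 + 16)^3.

F(s) = 8*(3*s^2 - 16)/(s^2 + 16)^3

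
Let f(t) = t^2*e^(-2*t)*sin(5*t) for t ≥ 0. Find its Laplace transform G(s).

L{sin(5t)} = 5/(s^2 + 25).
Multiplying by e^(-2t) shifts s → s + 2, so L{e^(-2*t)*sin(5*t)} = 5/((s + 2)^2 + 25).
Then apply L{t^2·g(t)} = (-1)^2 d^2/ds^2[H(s)] with H(s) = 5/((s + 2)^2 + 25):
differentiating 2 times and applying the sign gives 10*(3*s^2 + 12*s - 13)/(s^2 + 4*s + 29)^3.

G(s) = 10*(3*s^2 + 12*s - 13)/(s^2 + 4*s + 29)^3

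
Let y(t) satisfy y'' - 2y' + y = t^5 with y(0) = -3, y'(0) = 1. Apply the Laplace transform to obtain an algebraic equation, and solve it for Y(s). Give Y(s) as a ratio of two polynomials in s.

Y(s) = (-3*s^7 + 7*s^6 + 120)/(s^8 - 2*s^7 + s^6)

Take the Laplace transform of both sides.
The derivative rules (L{y''} = s^2 Y - s·y(0) - y'(0) and L{y'} = sY - y(0), with y(0) = -3, y'(0) = 1) turn the left side into (s^2 - 2*s + 1)Y - (-3*s + 7).
The right side is L{t^5} = 120/s^6.
So (s^2 - 2*s + 1)Y = 120/s^6 + (-3*s + 7).
Isolate Y and clear denominators.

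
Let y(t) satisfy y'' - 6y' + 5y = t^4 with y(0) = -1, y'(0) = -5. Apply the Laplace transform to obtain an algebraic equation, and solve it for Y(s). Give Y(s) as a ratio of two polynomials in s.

Y(s) = (-s^6 + s^5 + 24)/(s^7 - 6*s^6 + 5*s^5)

Transform both sides with L{·}.
With L{y''} = s^2 Y - s·y(0) - y'(0) and L{y'} = sY - y(0), with y(0) = -1, y'(0) = -5: the LHS transforms to (s^2 - 6*s + 5)Y - (-s + 1).
The right side is L{t^4} = 24/s^5.
So (s^2 - 6*s + 5)Y = 24/s^5 + (-s + 1).
Isolate Y and clear denominators.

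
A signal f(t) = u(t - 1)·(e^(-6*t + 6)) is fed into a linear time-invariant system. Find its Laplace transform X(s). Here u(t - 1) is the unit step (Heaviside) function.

By the second shifting theorem, L{u(t - c)·g(t - c)} = e^(-cs)·G(s) with c = 1 and G(s) = L{g(t)}.
L{e^(-6t)} = 1/(s + 6).

X(s) = exp(-s)/(s + 6)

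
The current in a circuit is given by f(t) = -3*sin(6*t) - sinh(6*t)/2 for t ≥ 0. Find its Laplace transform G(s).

Apply the Laplace transform termwise.
(-1/2)·[L{sinh(6t)} = 6/(s^2 - 36)]; (-3)·[L{sin(6t)} = 6/(s^2 + 36)].

G(s) = -18/(s^2 + 36) - 3/(s^2 - 36)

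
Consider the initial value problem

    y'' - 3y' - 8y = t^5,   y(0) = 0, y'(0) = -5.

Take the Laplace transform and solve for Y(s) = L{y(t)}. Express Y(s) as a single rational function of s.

Y(s) = (-5*s^6 + 120)/(s^8 - 3*s^7 - 8*s^6)

Take the Laplace transform of both sides.
The derivative rules (L{y''} = s^2 Y - s·y(0) - y'(0) and L{y'} = sY - y(0), with y(0) = 0, y'(0) = -5) turn the left side into (s^2 - 3*s - 8)Y - (-5).
The right side is L{t^5} = 120/s^6.
So (s^2 - 3*s - 8)Y = 120/s^6 + (-5).
Divide through and combine into a single rational function.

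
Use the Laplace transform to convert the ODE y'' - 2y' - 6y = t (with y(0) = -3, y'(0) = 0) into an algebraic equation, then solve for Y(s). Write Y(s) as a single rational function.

Y(s) = (-3*s^3 + 6*s^2 + 1)/(s^4 - 2*s^3 - 6*s^2)

Transform both sides with L{·}.
Using L{y''} = s^2 Y - s·y(0) - y'(0) and L{y'} = sY - y(0), with y(0) = -3, y'(0) = 0, the left side becomes (s^2 - 2*s - 6)Y - (-3*s + 6).
The right side is L{t} = s^(-2).
So (s^2 - 2*s - 6)Y = s^(-2) + (-3*s + 6).
Divide through and combine into a single rational function.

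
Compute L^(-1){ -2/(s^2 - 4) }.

-sinh(2*t)

Since L{sinh(2t)} = 2/(s^2 - 4), the inverse is sinh(2*t), scaled by -1.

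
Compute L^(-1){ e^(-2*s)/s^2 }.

The factor e^(-2s) signals a time shift by c = 2 (second shifting theorem).
L{t} = 1!/s^2 = 1/s^2, so L^-1{s^(-2)} = t.
Hence the inverse is u(t - 2) times that function evaluated at t - 2.

Heaviside(t - 2)*(t - 2)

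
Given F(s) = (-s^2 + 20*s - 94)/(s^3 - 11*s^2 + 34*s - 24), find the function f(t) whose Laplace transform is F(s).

Factor the denominator: s^3 - 11*s^2 + 34*s - 24 = (s - 6)*(s - 4)*(s - 1).
Partial fraction decomposition gives [-1/(s - 6)] + [-5/(s - 1)] + [5/(s - 4)].
Invert each term: -1/(s - 6) ↔ -e^(6t); -5/(s - 1) ↔ -5e^(t); 5/(s - 4) ↔ 5e^(4t).

f(t) = -exp(6*t) + 5*exp(4*t) - 5*exp(t)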